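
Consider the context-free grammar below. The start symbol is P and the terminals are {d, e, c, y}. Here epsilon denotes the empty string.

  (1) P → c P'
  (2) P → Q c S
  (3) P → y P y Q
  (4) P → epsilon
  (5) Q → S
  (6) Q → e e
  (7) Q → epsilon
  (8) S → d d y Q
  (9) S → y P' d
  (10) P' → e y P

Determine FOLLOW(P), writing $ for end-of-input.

{$, d, y}

FIRST(S) = {d, y}
FIRST(P') = {e}
FIRST(Q) = {epsilon, d, e, y}  (via S)
FIRST(P) = {epsilon, c, d, e, y}  (via Q c S)
FOLLOW(P) includes $ since P is the start symbol.
FOLLOW(P): in P→y P y Q, P is followed by y Q with FIRST {y}; in P'→e y P, the suffix after P is empty, so FOLLOW(P) ⊇ FOLLOW(P') = {$, d, y}. Thus FOLLOW(P) = {$, d, y}.
FOLLOW(P'): in P→c P', the suffix after P' is empty, so FOLLOW(P') ⊇ FOLLOW(P) = {$, d, y}; in S→y P' d, P' is followed by d with FIRST {d}. Thus FOLLOW(P') = {$, d, y}.
FOLLOW(Q): in P→Q c S, Q is followed by c S with FIRST {c}; in P→y P y Q, the suffix after Q is empty, so FOLLOW(Q) ⊇ FOLLOW(P) = {$, d, y}; in S→d d y Q, the suffix after Q is empty, so FOLLOW(Q) ⊇ FOLLOW(S) = {$, c, d, y}. Thus FOLLOW(Q) = {$, c, d, y}.
FOLLOW(S): in P→Q c S, the suffix after S is empty, so FOLLOW(S) ⊇ FOLLOW(P) = {$, d, y}; in Q→S, the suffix after S is empty, so FOLLOW(S) ⊇ FOLLOW(Q) = {$, c, d, y}. Thus FOLLOW(S) = {$, c, d, y}.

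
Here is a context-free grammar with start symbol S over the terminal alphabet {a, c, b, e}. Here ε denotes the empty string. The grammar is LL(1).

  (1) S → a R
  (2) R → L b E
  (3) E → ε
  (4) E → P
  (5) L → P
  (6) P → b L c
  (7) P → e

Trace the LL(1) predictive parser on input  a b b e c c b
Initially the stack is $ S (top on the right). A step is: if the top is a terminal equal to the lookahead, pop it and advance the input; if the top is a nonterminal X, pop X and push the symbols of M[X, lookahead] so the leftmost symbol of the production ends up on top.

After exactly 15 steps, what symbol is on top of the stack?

E

      Stack          Input            Action
   1  $ S            a b b e c c b $  expand S → a R
   2  $ R a          a b b e c c b $  match a
   3  $ R            b b e c c b $    expand R → L b E
   4  $ E b L        b b e c c b $    expand L → P
   5  $ E b P        b b e c c b $    expand P → b L c
   6  $ E b c L b    b b e c c b $    match b
   7  $ E b c L      b e c c b $      expand L → P
   8  $ E b c P      b e c c b $      expand P → b L c
   9  $ E b c c L b  b e c c b $      match b
  10  $ E b c c L    e c c b $        expand L → P
  11  $ E b c c P    e c c b $        expand P → e
  12  $ E b c c e    e c c b $        match e
  13  $ E b c c      c c b $          match c
  14  $ E b c        c b $            match c
  15  $ E b          b $              match b
Stack after step 15: $ E (top = E).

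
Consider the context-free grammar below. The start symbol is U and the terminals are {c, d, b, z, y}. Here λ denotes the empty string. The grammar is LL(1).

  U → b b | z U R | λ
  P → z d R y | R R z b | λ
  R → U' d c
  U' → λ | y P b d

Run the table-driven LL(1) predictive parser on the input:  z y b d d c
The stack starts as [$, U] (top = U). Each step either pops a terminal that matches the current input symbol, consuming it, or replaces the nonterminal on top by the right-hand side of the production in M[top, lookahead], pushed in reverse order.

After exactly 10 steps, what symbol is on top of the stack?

c

step 1: stack=$ U  input=z y b d d c $  — expand U → z U R
step 2: stack=$ R U z  input=z y b d d c $  — match z
step 3: stack=$ R U  input=y b d d c $  — expand U → λ
step 4: stack=$ R  input=y b d d c $  — expand R → U' d c
step 5: stack=$ c d U'  input=y b d d c $  — expand U' → y P b d
step 6: stack=$ c d d b P y  input=y b d d c $  — match y
step 7: stack=$ c d d b P  input=b d d c $  — expand P → λ
step 8: stack=$ c d d b  input=b d d c $  — match b
step 9: stack=$ c d d  input=d d c $  — match d
step 10: stack=$ c d  input=d c $  — match d
Stack after step 10: $ c (top = c).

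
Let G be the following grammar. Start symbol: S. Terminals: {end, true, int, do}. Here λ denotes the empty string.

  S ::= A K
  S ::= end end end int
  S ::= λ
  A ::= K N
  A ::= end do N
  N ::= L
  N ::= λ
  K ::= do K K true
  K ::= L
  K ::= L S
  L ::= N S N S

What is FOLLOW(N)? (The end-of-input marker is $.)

FIRST(S) = {λ, do, end}  (via A K)
FIRST(A) = {λ, do, end}  (via K N)
FIRST(N) = {λ, do, end}  (via L)
FIRST(L) = {λ, do, end}  (via N S N S)
FIRST(K) = {λ, do, end}  (via L, L S)
FOLLOW(S) includes $ since S is the start symbol.
FOLLOW(S): in K::=L S, the suffix after S is empty, so FOLLOW(S) ⊇ FOLLOW(K) = {$, do, end, true}; in L::=N S N S (occurrence 1), S is followed by N S with FIRST {λ, do, end}; in L::=N S N S (occurrence 1), the suffix after S is nullable, so FOLLOW(S) ⊇ FOLLOW(L) = {$, do, end, true}; in L::=N S N S (occurrence 2), the suffix after S is empty, so FOLLOW(S) ⊇ FOLLOW(L) = {$, do, end, true}. Thus FOLLOW(S) = {$, do, end, true}.
FOLLOW(A): in S::=A K, A is followed by K with FIRST {λ, do, end}; in S::=A K, the suffix after A is nullable, so FOLLOW(A) ⊇ FOLLOW(S) = {$, do, end, true}. Thus FOLLOW(A) = {$, do, end, true}.
FOLLOW(K): in S::=A K, the suffix after K is empty, so FOLLOW(K) ⊇ FOLLOW(S) = {$, do, end, true}; in A::=K N, K is followed by N with FIRST {λ, do, end}; in A::=K N, the suffix after K is nullable, so FOLLOW(K) ⊇ FOLLOW(A) = {$, do, end, true}; in K::=do K K true (occurrence 1), K is followed by K true with FIRST {do, end, true}; in K::=do K K true (occurrence 2), K is followed by true with FIRST {true}. Thus FOLLOW(K) = {$, do, end, true}.
FOLLOW(N): in A::=K N, the suffix after N is empty, so FOLLOW(N) ⊇ FOLLOW(A) = {$, do, end, true}; in A::=end do N, the suffix after N is empty, so FOLLOW(N) ⊇ FOLLOW(A) = {$, do, end, true}; in L::=N S N S (occurrence 1), N is followed by S N S with FIRST {λ, do, end}; in L::=N S N S (occurrence 1), the suffix after N is nullable, so FOLLOW(N) ⊇ FOLLOW(L) = {$, do, end, true}; in L::=N S N S (occurrence 2), N is followed by S with FIRST {λ, do, end}; in L::=N S N S (occurrence 2), the suffix after N is nullable, so FOLLOW(N) ⊇ FOLLOW(L) = {$, do, end, true}. Thus FOLLOW(N) = {$, do, end, true}.
FOLLOW(L): in N::=L, the suffix after L is empty, so FOLLOW(L) ⊇ FOLLOW(N) = {$, do, end, true}; in K::=L, the suffix after L is empty, so FOLLOW(L) ⊇ FOLLOW(K) = {$, do, end, true}; in K::=L S, L is followed by S with FIRST {λ, do, end}; in K::=L S, the suffix after L is nullable, so FOLLOW(L) ⊇ FOLLOW(K) = {$, do, end, true}. Thus FOLLOW(L) = {$, do, end, true}.

{$, do, end, true}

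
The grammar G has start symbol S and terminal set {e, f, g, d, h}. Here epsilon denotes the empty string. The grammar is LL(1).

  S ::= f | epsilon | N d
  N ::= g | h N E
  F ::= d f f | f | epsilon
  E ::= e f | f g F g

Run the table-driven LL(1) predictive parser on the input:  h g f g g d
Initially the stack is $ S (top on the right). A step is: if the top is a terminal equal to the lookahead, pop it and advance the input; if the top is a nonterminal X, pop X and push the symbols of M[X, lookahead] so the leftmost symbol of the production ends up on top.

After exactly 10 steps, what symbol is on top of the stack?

      Stack        Input          Action
   1  $ S          h g f g g d $  expand S ::= N d
   2  $ d N        h g f g g d $  expand N ::= h N E
   3  $ d E N h    h g f g g d $  match h
   4  $ d E N      g f g g d $    expand N ::= g
   5  $ d E g      g f g g d $    match g
   6  $ d E        f g g d $      expand E ::= f g F g
   7  $ d g F g f  f g g d $      match f
   8  $ d g F g    g g d $        match g
   9  $ d g F      g d $          expand F ::= epsilon
  10  $ d g        g d $          match g
Stack after step 10: $ d (top = d).

d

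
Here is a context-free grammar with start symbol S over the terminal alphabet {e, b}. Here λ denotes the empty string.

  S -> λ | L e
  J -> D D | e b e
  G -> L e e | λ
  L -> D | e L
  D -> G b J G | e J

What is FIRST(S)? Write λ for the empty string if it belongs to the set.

{λ, b, e}

FIRST(S) = {λ, b, e}  (via L e)
FIRST(J) = {b, e}  (via D D)
FIRST(G) = {λ, b, e}  (via L e e)
FIRST(D) = {b, e}  (via G b J G)
FIRST(L) = {b, e}  (via D)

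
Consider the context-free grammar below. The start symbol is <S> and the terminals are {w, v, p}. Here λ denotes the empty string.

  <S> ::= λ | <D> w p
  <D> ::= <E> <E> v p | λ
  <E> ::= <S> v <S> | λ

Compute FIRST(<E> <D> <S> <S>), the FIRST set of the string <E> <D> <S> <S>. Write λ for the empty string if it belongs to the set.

{λ, v, w}

FIRST(<S>): from <S>::=λ we get {λ}; from <S>::=<D> w p we get {v, w}. So FIRST(<S>) = {λ, v, w}.
FIRST(<E>): from <E>::=<S> v <S> we get {v, w}; from <E>::=λ we get {λ}. So FIRST(<E>) = {λ, v, w}.
FIRST(<D>): from <D>::=<E> <E> v p we get {v, w}; from <D>::=λ we get {λ}. So FIRST(<D>) = {λ, v, w}.
FIRST(<E> <D> <S> <S>): take FIRST of each symbol in turn, carrying on past any symbol whose FIRST contains λ; result {λ, v, w}.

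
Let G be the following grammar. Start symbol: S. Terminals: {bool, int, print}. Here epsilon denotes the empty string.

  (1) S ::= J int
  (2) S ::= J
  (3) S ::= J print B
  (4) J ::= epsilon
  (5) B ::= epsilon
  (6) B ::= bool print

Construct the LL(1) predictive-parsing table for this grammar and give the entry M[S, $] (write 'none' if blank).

S ::= J

FIRST(J) = {epsilon}
FIRST(B) = {epsilon, bool}
FIRST(S) = {epsilon, int, print}  (via J int, J, J print B)
FOLLOW(S) includes $ since S is the start symbol.
FOLLOW(S): S appears on no right-hand side. Thus FOLLOW(S) = {$}.
For S ::= J int: FIRST(J int) = {int}, so it goes in M[S, t] for t ∈ {int}.
For S ::= J: FIRST(J) = {epsilon}, so it goes in M[S, t] for t ∈ {}; since epsilon ∈ FIRST, also for every t ∈ FOLLOW(S) = {$}.
For S ::= J print B: FIRST(J print B) = {print}, so it goes in M[S, t] for t ∈ {print}.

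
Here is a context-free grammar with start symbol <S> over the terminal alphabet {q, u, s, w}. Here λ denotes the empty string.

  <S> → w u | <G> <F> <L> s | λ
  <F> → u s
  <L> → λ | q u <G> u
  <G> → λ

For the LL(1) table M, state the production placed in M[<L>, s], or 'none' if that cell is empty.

<L> → λ

FIRST(<F>): from <F>→u s we get {u}. So FIRST(<F>) = {u}.
FIRST(<L>): from <L>→λ we get {λ}; from <L>→q u <G> u we get {q}. So FIRST(<L>) = {λ, q}.
FIRST(<G>): from <G>→λ we get {λ}. So FIRST(<G>) = {λ}.
FIRST(<S>): from <S>→w u we get {w}; from <S>→<G> <F> <L> s we get {u}; from <S>→λ we get {λ}. So FIRST(<S>) = {λ, u, w}.
FOLLOW(<S>) includes $ since <S> is the start symbol.
FOLLOW(<L>): in <S>→<G> <F> <L> s, <L> is followed by s with FIRST {s}. Thus FOLLOW(<L>) = {s}.
For <L> → λ: FIRST(λ) = {λ}, so it goes in M[<L>, t] for t ∈ {}; since λ ∈ FIRST, also for every t ∈ FOLLOW(<L>) = {s}.
For <L> → q u <G> u: FIRST(q u <G> u) = {q}, so it goes in M[<L>, t] for t ∈ {q}.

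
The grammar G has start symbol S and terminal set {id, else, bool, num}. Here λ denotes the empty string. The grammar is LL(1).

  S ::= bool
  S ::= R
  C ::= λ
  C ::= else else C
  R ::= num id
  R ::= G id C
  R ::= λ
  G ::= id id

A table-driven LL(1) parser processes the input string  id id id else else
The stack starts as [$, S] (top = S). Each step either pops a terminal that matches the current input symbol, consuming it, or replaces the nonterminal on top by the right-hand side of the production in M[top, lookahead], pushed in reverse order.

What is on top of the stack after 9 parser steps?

step 1: stack=$ S  input=id id id else else $  — expand S ::= R
step 2: stack=$ R  input=id id id else else $  — expand R ::= G id C
step 3: stack=$ C id G  input=id id id else else $  — expand G ::= id id
step 4: stack=$ C id id id  input=id id id else else $  — match id
step 5: stack=$ C id id  input=id id else else $  — match id
step 6: stack=$ C id  input=id else else $  — match id
step 7: stack=$ C  input=else else $  — expand C ::= else else C
step 8: stack=$ C else else  input=else else $  — match else
step 9: stack=$ C else  input=else $  — match else
Stack after step 9: $ C (top = C).

C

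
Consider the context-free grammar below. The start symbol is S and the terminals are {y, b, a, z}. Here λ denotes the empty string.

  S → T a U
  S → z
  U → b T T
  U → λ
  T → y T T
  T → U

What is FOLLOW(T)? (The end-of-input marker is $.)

{$, a, b, y}

FIRST(U): from U→b T T we get {b}; from U→λ we get {λ}. So FIRST(U) = {λ, b}.
FIRST(T): from T→y T T we get {y}; from T→U we get {λ, b}. So FIRST(T) = {λ, b, y}.
FIRST(S): from S→T a U we get {a, b, y}; from S→z we get {z}. So FIRST(S) = {a, b, y, z}.
FOLLOW(S) includes $ since S is the start symbol.
FOLLOW(S): S appears on no right-hand side. Thus FOLLOW(S) = {$}.
FOLLOW(U): in S→T a U, the suffix after U is empty, so FOLLOW(U) ⊇ FOLLOW(S) = {$}; in T→U, the suffix after U is empty, so FOLLOW(U) ⊇ FOLLOW(T) = {$, a, b, y}. Thus FOLLOW(U) = {$, a, b, y}.
FOLLOW(T): in S→T a U, T is followed by a U with FIRST {a}; in U→b T T (occurrence 1), T is followed by T with FIRST {λ, b, y}; in U→b T T (occurrence 1), the suffix after T is nullable, so FOLLOW(T) ⊇ FOLLOW(U) = {$, a, b, y}; in U→b T T (occurrence 2), the suffix after T is empty, so FOLLOW(T) ⊇ FOLLOW(U) = {$, a, b, y}; in T→y T T (occurrence 1), T is followed by T with FIRST {λ, b, y}; in T→y T T (occurrence 1), the suffix after T is nullable (adds nothing new); in T→y T T (occurrence 2), the suffix after T is empty (adds nothing new). Thus FOLLOW(T) = {$, a, b, y}.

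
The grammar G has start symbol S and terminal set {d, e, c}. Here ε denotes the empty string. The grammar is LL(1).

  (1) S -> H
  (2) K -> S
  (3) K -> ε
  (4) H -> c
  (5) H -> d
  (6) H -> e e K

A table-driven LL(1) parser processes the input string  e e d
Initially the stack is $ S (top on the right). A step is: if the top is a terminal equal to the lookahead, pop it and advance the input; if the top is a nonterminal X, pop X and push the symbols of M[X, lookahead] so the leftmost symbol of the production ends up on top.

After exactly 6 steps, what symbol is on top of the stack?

     Stack    Input    Action
  1  $ S      e e d $  expand S -> H
  2  $ H      e e d $  expand H -> e e K
  3  $ K e e  e e d $  match e
  4  $ K e    e d $    match e
  5  $ K      d $      expand K -> S
  6  $ S      d $      expand S -> H
Stack after step 6: $ H (top = H).

H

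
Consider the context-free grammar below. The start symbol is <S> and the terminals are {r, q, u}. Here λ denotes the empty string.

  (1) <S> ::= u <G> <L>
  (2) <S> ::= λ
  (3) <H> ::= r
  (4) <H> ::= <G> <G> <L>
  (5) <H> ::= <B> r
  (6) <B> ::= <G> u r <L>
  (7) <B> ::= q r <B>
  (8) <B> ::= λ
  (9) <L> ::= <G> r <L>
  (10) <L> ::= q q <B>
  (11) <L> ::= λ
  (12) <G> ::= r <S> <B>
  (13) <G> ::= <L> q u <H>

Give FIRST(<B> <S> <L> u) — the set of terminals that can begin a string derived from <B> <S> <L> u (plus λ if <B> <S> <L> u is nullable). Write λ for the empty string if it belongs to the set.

FIRST(<S>): from <S>::=u <G> <L> we get {u}; from <S>::=λ we get {λ}. So FIRST(<S>) = {λ, u}.
FIRST(<H>): from <H>::=r we get {r}; from <H>::=<G> <G> <L> we get {q, r}; from <H>::=<B> r we get {q, r}. So FIRST(<H>) = {q, r}.
FIRST(<B>): from <B>::=<G> u r <L> we get {q, r}; from <B>::=q r <B> we get {q}; from <B>::=λ we get {λ}. So FIRST(<B>) = {λ, q, r}.
FIRST(<L>): from <L>::=<G> r <L> we get {q, r}; from <L>::=q q <B> we get {q}; from <L>::=λ we get {λ}. So FIRST(<L>) = {λ, q, r}.
FIRST(<G>): from <G>::=r <S> <B> we get {r}; from <G>::=<L> q u <H> we get {q, r}. So FIRST(<G>) = {q, r}.
FIRST(<B> <S> <L> u): take FIRST of each symbol in turn, carrying on past any symbol whose FIRST contains λ; result {q, r, u}.

{q, r, u}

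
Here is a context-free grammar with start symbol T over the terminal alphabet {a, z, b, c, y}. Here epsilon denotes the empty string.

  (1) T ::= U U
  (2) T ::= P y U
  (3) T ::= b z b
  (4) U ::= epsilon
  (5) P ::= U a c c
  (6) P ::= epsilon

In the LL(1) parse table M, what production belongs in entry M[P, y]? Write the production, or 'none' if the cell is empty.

FIRST(U): from U::=epsilon we get {epsilon}. So FIRST(U) = {epsilon}.
FIRST(P): from P::=U a c c we get {a}; from P::=epsilon we get {epsilon}. So FIRST(P) = {epsilon, a}.
FIRST(T): from T::=U U we get {epsilon}; from T::=P y U we get {a, y}; from T::=b z b we get {b}. So FIRST(T) = {epsilon, a, b, y}.
FOLLOW(T) includes $ since T is the start symbol.
FOLLOW(P): in T::=P y U, P is followed by y U with FIRST {y}. Thus FOLLOW(P) = {y}.
For P ::= U a c c: FIRST(U a c c) = {a}, so it goes in M[P, t] for t ∈ {a}.
For P ::= epsilon: FIRST(epsilon) = {epsilon}, so it goes in M[P, t] for t ∈ {}; since epsilon ∈ FIRST, also for every t ∈ FOLLOW(P) = {y}.

P ::= epsilon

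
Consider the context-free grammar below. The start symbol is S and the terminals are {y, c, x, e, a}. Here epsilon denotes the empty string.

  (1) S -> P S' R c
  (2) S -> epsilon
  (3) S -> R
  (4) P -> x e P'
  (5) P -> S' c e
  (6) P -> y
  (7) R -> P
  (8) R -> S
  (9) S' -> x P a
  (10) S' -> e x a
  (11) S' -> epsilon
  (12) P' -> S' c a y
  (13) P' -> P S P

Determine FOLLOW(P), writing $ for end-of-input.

{$, a, c, e, x, y}

FIRST(S') = {epsilon, e, x}
FIRST(P) = {c, e, x, y}  (via S' c e)
FIRST(P') = {c, e, x, y}  (via S' c a y, P S P)
FIRST(S) = {epsilon, c, e, x, y}  (via P S' R c, R)
FIRST(R) = {epsilon, c, e, x, y}  (via P, S)
FOLLOW(S) includes $ since S is the start symbol.
FOLLOW(S'): in S->P S' R c, S' is followed by R c with FIRST {c, e, x, y}; in P->S' c e, S' is followed by c e with FIRST {c}; in P'->S' c a y, S' is followed by c a y with FIRST {c}. Thus FOLLOW(S') = {c, e, x, y}.
FOLLOW(S): in R->S, the suffix after S is empty, so FOLLOW(S) ⊇ FOLLOW(R) = {$, c, e, x, y}; in P'->P S P, S is followed by P with FIRST {c, e, x, y}. Thus FOLLOW(S) = {$, c, e, x, y}.
FOLLOW(R): in S->P S' R c, R is followed by c with FIRST {c}; in S->R, the suffix after R is empty, so FOLLOW(R) ⊇ FOLLOW(S) = {$, c, e, x, y}. Thus FOLLOW(R) = {$, c, e, x, y}.
FOLLOW(P): in S->P S' R c, P is followed by S' R c with FIRST {c, e, x, y}; in R->P, the suffix after P is empty, so FOLLOW(P) ⊇ FOLLOW(R) = {$, c, e, x, y}; in S'->x P a, P is followed by a with FIRST {a}; in P'->P S P (occurrence 1), P is followed by S P with FIRST {c, e, x, y}; in P'->P S P (occurrence 2), the suffix after P is empty, so FOLLOW(P) ⊇ FOLLOW(P') = {$, a, c, e, x, y}. Thus FOLLOW(P) = {$, a, c, e, x, y}.
FOLLOW(P'): in P->x e P', the suffix after P' is empty, so FOLLOW(P') ⊇ FOLLOW(P) = {$, a, c, e, x, y}. Thus FOLLOW(P') = {$, a, c, e, x, y}.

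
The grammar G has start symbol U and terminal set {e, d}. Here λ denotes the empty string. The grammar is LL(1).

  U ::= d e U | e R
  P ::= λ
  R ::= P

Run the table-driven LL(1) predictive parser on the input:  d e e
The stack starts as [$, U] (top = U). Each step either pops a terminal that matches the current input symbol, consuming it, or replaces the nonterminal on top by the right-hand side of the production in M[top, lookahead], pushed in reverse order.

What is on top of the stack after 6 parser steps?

P

step 1: stack=$ U  input=d e e $  — expand U ::= d e U
step 2: stack=$ U e d  input=d e e $  — match d
step 3: stack=$ U e  input=e e $  — match e
step 4: stack=$ U  input=e $  — expand U ::= e R
step 5: stack=$ R e  input=e $  — match e
step 6: stack=$ R  input=$  — expand R ::= P
Stack after step 6: $ P (top = P).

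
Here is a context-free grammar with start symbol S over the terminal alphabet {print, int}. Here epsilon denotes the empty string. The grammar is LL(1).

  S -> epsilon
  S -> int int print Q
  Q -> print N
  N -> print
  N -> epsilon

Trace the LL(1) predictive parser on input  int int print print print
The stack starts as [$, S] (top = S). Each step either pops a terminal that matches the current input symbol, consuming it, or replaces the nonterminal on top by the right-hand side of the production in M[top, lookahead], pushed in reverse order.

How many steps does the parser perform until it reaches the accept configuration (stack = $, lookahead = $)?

8

     Stack              Input                        Action
  1  $ S                int int print print print $  expand S -> int int print Q
  2  $ Q print int int  int int print print print $  match int
  3  $ Q print int      int print print print $      match int
  4  $ Q print          print print print $          match print
  5  $ Q                print print $                expand Q -> print N
  6  $ N print          print print $                match print
  7  $ N                print $                      expand N -> print
  8  $ print            print $                      match print
Accept reached after 8 steps.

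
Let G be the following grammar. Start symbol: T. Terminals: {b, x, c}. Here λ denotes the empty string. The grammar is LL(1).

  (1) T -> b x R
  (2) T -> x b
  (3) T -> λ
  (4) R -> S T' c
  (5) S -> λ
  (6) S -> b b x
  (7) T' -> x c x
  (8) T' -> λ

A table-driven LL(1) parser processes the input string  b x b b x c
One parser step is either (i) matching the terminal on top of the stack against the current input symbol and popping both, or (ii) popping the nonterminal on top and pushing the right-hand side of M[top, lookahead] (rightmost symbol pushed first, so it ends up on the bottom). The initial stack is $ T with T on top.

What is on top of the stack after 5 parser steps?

b

     Stack     Input          Action
  1  $ T       b x b b x c $  expand T -> b x R
  2  $ R x b   b x b b x c $  match b
  3  $ R x     x b b x c $    match x
  4  $ R       b b x c $      expand R -> S T' c
  5  $ c T' S  b b x c $      expand S -> b b x
Stack after step 5: $ c T' x b b (top = b).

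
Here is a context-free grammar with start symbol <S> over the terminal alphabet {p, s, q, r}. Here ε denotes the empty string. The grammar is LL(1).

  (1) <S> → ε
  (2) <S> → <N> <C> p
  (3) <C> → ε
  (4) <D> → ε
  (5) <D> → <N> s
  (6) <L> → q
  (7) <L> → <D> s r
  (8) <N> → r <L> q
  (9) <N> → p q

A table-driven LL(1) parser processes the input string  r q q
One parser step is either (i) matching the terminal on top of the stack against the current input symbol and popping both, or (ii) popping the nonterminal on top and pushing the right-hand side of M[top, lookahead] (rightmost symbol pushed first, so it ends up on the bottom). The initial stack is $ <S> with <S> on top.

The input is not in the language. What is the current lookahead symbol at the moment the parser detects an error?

     Stack            Input    Action
  1  $ <S>            r q q $  expand <S> → <N> <C> p
  2  $ p <C> <N>      r q q $  expand <N> → r <L> q
  3  $ p <C> q <L> r  r q q $  match r
  4  $ p <C> q <L>    q q $    expand <L> → q
  5  $ p <C> q q      q q $    match q
  6  $ p <C> q        q $      match q
  7  $ p <C>          $        error: M[<C>, $] is empty

$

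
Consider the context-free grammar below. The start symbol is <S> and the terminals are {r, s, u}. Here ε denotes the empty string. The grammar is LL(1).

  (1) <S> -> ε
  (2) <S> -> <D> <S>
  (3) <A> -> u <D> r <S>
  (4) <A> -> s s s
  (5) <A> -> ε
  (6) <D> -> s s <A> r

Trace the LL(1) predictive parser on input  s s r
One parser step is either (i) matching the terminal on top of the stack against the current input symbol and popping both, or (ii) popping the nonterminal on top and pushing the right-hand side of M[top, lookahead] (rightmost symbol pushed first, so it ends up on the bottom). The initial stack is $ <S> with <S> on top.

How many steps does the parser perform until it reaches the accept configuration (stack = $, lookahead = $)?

     Stack            Input    Action
  1  $ <S>            s s r $  expand <S> -> <D> <S>
  2  $ <S> <D>        s s r $  expand <D> -> s s <A> r
  3  $ <S> r <A> s s  s s r $  match s
  4  $ <S> r <A> s    s r $    match s
  5  $ <S> r <A>      r $      expand <A> -> ε
  6  $ <S> r          r $      match r
  7  $ <S>            $        expand <S> -> ε
Accept reached after 7 steps.

7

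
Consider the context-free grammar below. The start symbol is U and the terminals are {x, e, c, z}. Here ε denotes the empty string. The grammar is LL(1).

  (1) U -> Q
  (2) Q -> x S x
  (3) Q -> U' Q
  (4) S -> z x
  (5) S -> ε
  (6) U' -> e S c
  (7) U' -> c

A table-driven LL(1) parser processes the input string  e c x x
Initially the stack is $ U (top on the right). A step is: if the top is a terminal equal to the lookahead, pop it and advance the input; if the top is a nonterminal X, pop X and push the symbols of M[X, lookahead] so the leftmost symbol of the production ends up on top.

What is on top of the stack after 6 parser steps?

     Stack      Input      Action
  1  $ U        e c x x $  expand U -> Q
  2  $ Q        e c x x $  expand Q -> U' Q
  3  $ Q U'     e c x x $  expand U' -> e S c
  4  $ Q c S e  e c x x $  match e
  5  $ Q c S    c x x $    expand S -> ε
  6  $ Q c      c x x $    match c
Stack after step 6: $ Q (top = Q).

Q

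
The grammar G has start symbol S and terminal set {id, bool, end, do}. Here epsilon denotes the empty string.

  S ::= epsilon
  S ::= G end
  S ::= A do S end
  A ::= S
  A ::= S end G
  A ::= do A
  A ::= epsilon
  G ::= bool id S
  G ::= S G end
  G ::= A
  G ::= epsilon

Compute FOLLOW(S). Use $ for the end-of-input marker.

FIRST(S): from S::=epsilon we get {epsilon}; from S::=G end we get {bool, do, end}; from S::=A do S end we get {bool, do, end}. So FIRST(S) = {epsilon, bool, do, end}.
FIRST(A): from A::=S we get {epsilon, bool, do, end}; from A::=S end G we get {bool, do, end}; from A::=do A we get {do}; from A::=epsilon we get {epsilon}. So FIRST(A) = {epsilon, bool, do, end}.
FIRST(G): from G::=bool id S we get {bool}; from G::=S G end we get {bool, do, end}; from G::=A we get {epsilon, bool, do, end}; from G::=epsilon we get {epsilon}. So FIRST(G) = {epsilon, bool, do, end}.
FOLLOW(S) includes $ since S is the start symbol.
FOLLOW(S): in S::=A do S end, S is followed by end with FIRST {end}; in A::=S, the suffix after S is empty, so FOLLOW(S) ⊇ FOLLOW(A) = {do, end}; in A::=S end G, S is followed by end G with FIRST {end}; in G::=bool id S, the suffix after S is empty, so FOLLOW(S) ⊇ FOLLOW(G) = {do, end}; in G::=S G end, S is followed by G end with FIRST {bool, do, end}. Thus FOLLOW(S) = {$, bool, do, end}.
FOLLOW(A): in S::=A do S end, A is followed by do S end with FIRST {do}; in A::=do A, the suffix after A is empty (adds nothing new); in G::=A, the suffix after A is empty, so FOLLOW(A) ⊇ FOLLOW(G) = {do, end}. Thus FOLLOW(A) = {do, end}.
FOLLOW(G): in S::=G end, G is followed by end with FIRST {end}; in A::=S end G, the suffix after G is empty, so FOLLOW(G) ⊇ FOLLOW(A) = {do, end}; in G::=S G end, G is followed by end with FIRST {end}. Thus FOLLOW(G) = {do, end}.

{$, bool, do, end}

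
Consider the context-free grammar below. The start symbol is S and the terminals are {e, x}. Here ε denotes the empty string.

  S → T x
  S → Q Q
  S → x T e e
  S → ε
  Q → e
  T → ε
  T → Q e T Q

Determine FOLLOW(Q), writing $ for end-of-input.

{$, e, x}

FIRST(Q) = {e}
FIRST(T) = {ε, e}  (via Q e T Q)
FIRST(S) = {ε, e, x}  (via T x, Q Q)
FOLLOW(S) includes $ since S is the start symbol.
FOLLOW(S): S appears on no right-hand side. Thus FOLLOW(S) = {$}.
FOLLOW(T): in S→T x, T is followed by x with FIRST {x}; in S→x T e e, T is followed by e e with FIRST {e}; in T→Q e T Q, T is followed by Q with FIRST {e}. Thus FOLLOW(T) = {e, x}.
FOLLOW(Q): in S→Q Q (occurrence 1), Q is followed by Q with FIRST {e}; in S→Q Q (occurrence 2), the suffix after Q is empty, so FOLLOW(Q) ⊇ FOLLOW(S) = {$}; in T→Q e T Q (occurrence 1), Q is followed by e T Q with FIRST {e}; in T→Q e T Q (occurrence 2), the suffix after Q is empty, so FOLLOW(Q) ⊇ FOLLOW(T) = {e, x}. Thus FOLLOW(Q) = {$, e, x}.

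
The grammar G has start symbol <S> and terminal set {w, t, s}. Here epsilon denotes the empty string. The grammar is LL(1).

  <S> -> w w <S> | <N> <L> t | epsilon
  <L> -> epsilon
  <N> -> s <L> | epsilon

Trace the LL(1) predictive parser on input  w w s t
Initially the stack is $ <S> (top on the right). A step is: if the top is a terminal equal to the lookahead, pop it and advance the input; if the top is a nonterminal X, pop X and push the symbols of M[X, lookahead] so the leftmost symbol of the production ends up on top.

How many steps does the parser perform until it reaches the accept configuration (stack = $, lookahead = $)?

step 1: stack=$ <S>  input=w w s t $  — expand <S> -> w w <S>
step 2: stack=$ <S> w w  input=w w s t $  — match w
step 3: stack=$ <S> w  input=w s t $  — match w
step 4: stack=$ <S>  input=s t $  — expand <S> -> <N> <L> t
step 5: stack=$ t <L> <N>  input=s t $  — expand <N> -> s <L>
step 6: stack=$ t <L> <L> s  input=s t $  — match s
step 7: stack=$ t <L> <L>  input=t $  — expand <L> -> epsilon
step 8: stack=$ t <L>  input=t $  — expand <L> -> epsilon
step 9: stack=$ t  input=t $  — match t
Accept reached after 9 steps.

9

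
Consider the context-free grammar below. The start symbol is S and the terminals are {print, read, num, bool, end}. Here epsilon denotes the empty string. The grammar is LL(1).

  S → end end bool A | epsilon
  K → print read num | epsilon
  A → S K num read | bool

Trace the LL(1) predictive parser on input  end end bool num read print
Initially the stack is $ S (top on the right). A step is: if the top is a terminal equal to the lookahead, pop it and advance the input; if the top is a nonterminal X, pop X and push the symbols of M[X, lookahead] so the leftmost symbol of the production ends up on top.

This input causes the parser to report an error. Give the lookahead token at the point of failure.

step 1: stack=$ S  input=end end bool num read print $  — expand S → end end bool A
step 2: stack=$ A bool end end  input=end end bool num read print $  — match end
step 3: stack=$ A bool end  input=end bool num read print $  — match end
step 4: stack=$ A bool  input=bool num read print $  — match bool
step 5: stack=$ A  input=num read print $  — expand A → S K num read
step 6: stack=$ read num K S  input=num read print $  — expand S → epsilon
step 7: stack=$ read num K  input=num read print $  — expand K → epsilon
step 8: stack=$ read num  input=num read print $  — match num
step 9: stack=$ read  input=read print $  — match read
step 10: stack=$  input=print $  — error: stack empty but input remains

print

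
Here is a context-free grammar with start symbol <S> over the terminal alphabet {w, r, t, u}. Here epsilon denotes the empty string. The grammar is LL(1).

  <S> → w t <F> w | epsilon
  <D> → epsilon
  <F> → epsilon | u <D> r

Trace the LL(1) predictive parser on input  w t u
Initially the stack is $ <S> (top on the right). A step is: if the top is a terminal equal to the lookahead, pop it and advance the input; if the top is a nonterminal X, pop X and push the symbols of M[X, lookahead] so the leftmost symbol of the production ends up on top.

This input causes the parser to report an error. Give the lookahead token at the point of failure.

step 1: stack=$ <S>  input=w t u $  — expand <S> → w t <F> w
step 2: stack=$ w <F> t w  input=w t u $  — match w
step 3: stack=$ w <F> t  input=t u $  — match t
step 4: stack=$ w <F>  input=u $  — expand <F> → u <D> r
step 5: stack=$ w r <D> u  input=u $  — match u
step 6: stack=$ w r <D>  input=$  — error: M[<D>, $] is empty

$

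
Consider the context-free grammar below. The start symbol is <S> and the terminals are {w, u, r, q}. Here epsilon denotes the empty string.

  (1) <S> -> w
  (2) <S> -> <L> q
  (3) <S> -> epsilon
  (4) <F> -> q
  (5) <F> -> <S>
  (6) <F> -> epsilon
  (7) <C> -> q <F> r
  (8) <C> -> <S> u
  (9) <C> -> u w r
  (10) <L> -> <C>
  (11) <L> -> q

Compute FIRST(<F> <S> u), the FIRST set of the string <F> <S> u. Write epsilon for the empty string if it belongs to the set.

{q, u, w}

FIRST(<S>) = {epsilon, q, u, w}  (via <L> q)
FIRST(<F>) = {epsilon, q, u, w}  (via <S>)
FIRST(<C>) = {q, u, w}  (via <S> u)
FIRST(<L>) = {q, u, w}  (via <C>)
FIRST(<F> <S> u): take FIRST of each symbol in turn, carrying on past any symbol whose FIRST contains epsilon; result {q, u, w}.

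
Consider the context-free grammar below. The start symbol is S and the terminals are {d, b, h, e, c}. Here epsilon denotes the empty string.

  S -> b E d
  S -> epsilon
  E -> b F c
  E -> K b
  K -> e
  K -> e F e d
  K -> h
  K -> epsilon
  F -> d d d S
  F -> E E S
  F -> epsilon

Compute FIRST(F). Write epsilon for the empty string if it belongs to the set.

FIRST(S) = {epsilon, b}
FIRST(K) = {epsilon, e, h}
FIRST(E) = {b, e, h}  (via K b)
FIRST(F) = {epsilon, b, d, e, h}  (via E E S)

{epsilon, b, d, e, h}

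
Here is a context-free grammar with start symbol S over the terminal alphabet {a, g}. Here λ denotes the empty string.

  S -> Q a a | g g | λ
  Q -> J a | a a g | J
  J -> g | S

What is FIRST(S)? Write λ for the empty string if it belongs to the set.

FIRST(S) = {λ, a, g}  (via Q a a)
FIRST(J) = {λ, a, g}  (via S)
FIRST(Q) = {λ, a, g}  (via J a, J)

{λ, a, g}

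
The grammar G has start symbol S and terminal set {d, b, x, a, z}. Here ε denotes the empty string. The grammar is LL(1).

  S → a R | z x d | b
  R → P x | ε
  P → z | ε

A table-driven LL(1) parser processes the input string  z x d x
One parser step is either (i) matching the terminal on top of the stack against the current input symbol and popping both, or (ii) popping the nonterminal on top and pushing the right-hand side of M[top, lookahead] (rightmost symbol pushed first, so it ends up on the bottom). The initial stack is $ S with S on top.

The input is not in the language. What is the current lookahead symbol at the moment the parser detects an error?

step 1: stack=$ S  input=z x d x $  — expand S → z x d
step 2: stack=$ d x z  input=z x d x $  — match z
step 3: stack=$ d x  input=x d x $  — match x
step 4: stack=$ d  input=d x $  — match d
step 5: stack=$  input=x $  — error: stack empty but input remains

x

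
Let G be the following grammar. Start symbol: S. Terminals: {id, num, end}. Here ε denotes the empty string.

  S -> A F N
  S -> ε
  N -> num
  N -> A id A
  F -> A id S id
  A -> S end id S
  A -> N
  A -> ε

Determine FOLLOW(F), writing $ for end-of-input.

FIRST(S) = {ε, end, id, num}  (via A F N)
FIRST(N) = {end, id, num}  (via A id A)
FIRST(A) = {ε, end, id, num}  (via S end id S, N)
FIRST(F) = {end, id, num}  (via A id S id)
FOLLOW(S) includes $ since S is the start symbol.
FOLLOW(F): in S->A F N, F is followed by N with FIRST {end, id, num}. Thus FOLLOW(F) = {end, id, num}.
FOLLOW(S): in F->A id S id, S is followed by id with FIRST {id}; in A->S end id S (occurrence 1), S is followed by end id S with FIRST {end}; in A->S end id S (occurrence 2), the suffix after S is empty, so FOLLOW(S) ⊇ FOLLOW(A) = {$, end, id, num}. Thus FOLLOW(S) = {$, end, id, num}.
FOLLOW(N): in S->A F N, the suffix after N is empty, so FOLLOW(N) ⊇ FOLLOW(S) = {$, end, id, num}; in A->N, the suffix after N is empty, so FOLLOW(N) ⊇ FOLLOW(A) = {$, end, id, num}. Thus FOLLOW(N) = {$, end, id, num}.
FOLLOW(A): in S->A F N, A is followed by F N with FIRST {end, id, num}; in N->A id A (occurrence 1), A is followed by id A with FIRST {id}; in N->A id A (occurrence 2), the suffix after A is empty, so FOLLOW(A) ⊇ FOLLOW(N) = {$, end, id, num}; in F->A id S id, A is followed by id S id with FIRST {id}. Thus FOLLOW(A) = {$, end, id, num}.

{end, id, num}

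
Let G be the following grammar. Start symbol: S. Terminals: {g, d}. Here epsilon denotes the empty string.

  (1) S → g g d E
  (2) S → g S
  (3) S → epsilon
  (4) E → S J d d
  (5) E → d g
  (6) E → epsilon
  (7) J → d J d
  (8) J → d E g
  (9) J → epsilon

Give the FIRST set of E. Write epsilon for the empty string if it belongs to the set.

{epsilon, d, g}

FIRST(S) = {epsilon, g}
FIRST(J) = {epsilon, d}
FIRST(E) = {epsilon, d, g}  (via S J d d)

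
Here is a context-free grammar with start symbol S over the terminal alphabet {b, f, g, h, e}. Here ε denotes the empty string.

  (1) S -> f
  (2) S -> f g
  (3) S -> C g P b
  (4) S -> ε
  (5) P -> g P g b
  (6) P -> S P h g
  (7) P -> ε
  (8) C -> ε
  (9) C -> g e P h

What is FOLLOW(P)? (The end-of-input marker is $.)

FIRST(C) = {ε, g}
FIRST(S) = {ε, f, g}  (via C g P b)
FIRST(P) = {ε, f, g, h}  (via S P h g)
FOLLOW(S) includes $ since S is the start symbol.
FOLLOW(S): in P->S P h g, S is followed by P h g with FIRST {f, g, h}. Thus FOLLOW(S) = {$, f, g, h}.
FOLLOW(P): in S->C g P b, P is followed by b with FIRST {b}; in P->g P g b, P is followed by g b with FIRST {g}; in P->S P h g, P is followed by h g with FIRST {h}; in C->g e P h, P is followed by h with FIRST {h}. Thus FOLLOW(P) = {b, g, h}.
FOLLOW(C): in S->C g P b, C is followed by g P b with FIRST {g}. Thus FOLLOW(C) = {g}.

{b, g, h}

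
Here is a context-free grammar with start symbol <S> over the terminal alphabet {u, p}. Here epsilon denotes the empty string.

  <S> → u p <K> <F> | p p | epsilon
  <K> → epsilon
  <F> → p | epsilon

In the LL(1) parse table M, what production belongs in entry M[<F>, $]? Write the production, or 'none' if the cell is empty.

FIRST(<S>): from <S>→u p <K> <F> we get {u}; from <S>→p p we get {p}; from <S>→epsilon we get {epsilon}. So FIRST(<S>) = {epsilon, p, u}.
FIRST(<K>): from <K>→epsilon we get {epsilon}. So FIRST(<K>) = {epsilon}.
FIRST(<F>): from <F>→p we get {p}; from <F>→epsilon we get {epsilon}. So FIRST(<F>) = {epsilon, p}.
FOLLOW(<S>) includes $ since <S> is the start symbol.
FOLLOW(<S>): <S> appears on no right-hand side. Thus FOLLOW(<S>) = {$}.
FOLLOW(<F>): in <S>→u p <K> <F>, the suffix after <F> is empty, so FOLLOW(<F>) ⊇ FOLLOW(<S>) = {$}. Thus FOLLOW(<F>) = {$}.
For <F> → p: FIRST(p) = {p}, so it goes in M[<F>, t] for t ∈ {p}.
For <F> → epsilon: FIRST(epsilon) = {epsilon}, so it goes in M[<F>, t] for t ∈ {}; since epsilon ∈ FIRST, also for every t ∈ FOLLOW(<F>) = {$}.

<F> → epsilon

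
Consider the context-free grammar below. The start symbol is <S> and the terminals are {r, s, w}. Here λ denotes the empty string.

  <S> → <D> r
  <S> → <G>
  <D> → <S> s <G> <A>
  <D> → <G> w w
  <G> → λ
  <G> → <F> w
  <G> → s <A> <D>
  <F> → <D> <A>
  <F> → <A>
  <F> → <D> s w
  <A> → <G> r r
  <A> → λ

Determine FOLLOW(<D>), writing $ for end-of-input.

{$, r, s, w}

FIRST(<S>) = {λ, r, s, w}  (via <D> r, <G>)
FIRST(<D>) = {r, s, w}  (via <S> s <G> <A>, <G> w w)
FIRST(<G>) = {λ, r, s, w}  (via <F> w)
FIRST(<A>) = {λ, r, s, w}  (via <G> r r)
FIRST(<F>) = {λ, r, s, w}  (via <D> <A>, <A>, <D> s w)
FOLLOW(<S>) includes $ since <S> is the start symbol.
FOLLOW(<S>): in <D>→<S> s <G> <A>, <S> is followed by s <G> <A> with FIRST {s}. Thus FOLLOW(<S>) = {$, s}.
FOLLOW(<F>): in <G>→<F> w, <F> is followed by w with FIRST {w}. Thus FOLLOW(<F>) = {w}.
FOLLOW(<D>): in <S>→<D> r, <D> is followed by r with FIRST {r}; in <G>→s <A> <D>, the suffix after <D> is empty, so FOLLOW(<D>) ⊇ FOLLOW(<G>) = {$, r, s, w}; in <F>→<D> <A>, <D> is followed by <A> with FIRST {λ, r, s, w}; in <F>→<D> <A>, the suffix after <D> is nullable, so FOLLOW(<D>) ⊇ FOLLOW(<F>) = {w}; in <F>→<D> s w, <D> is followed by s w with FIRST {s}. Thus FOLLOW(<D>) = {$, r, s, w}.
FOLLOW(<G>): in <S>→<G>, the suffix after <G> is empty, so FOLLOW(<G>) ⊇ FOLLOW(<S>) = {$, s}; in <D>→<S> s <G> <A>, <G> is followed by <A> with FIRST {λ, r, s, w}; in <D>→<S> s <G> <A>, the suffix after <G> is nullable, so FOLLOW(<G>) ⊇ FOLLOW(<D>) = {$, r, s, w}; in <D>→<G> w w, <G> is followed by w w with FIRST {w}; in <A>→<G> r r, <G> is followed by r r with FIRST {r}. Thus FOLLOW(<G>) = {$, r, s, w}.
FOLLOW(<A>): in <D>→<S> s <G> <A>, the suffix after <A> is empty, so FOLLOW(<A>) ⊇ FOLLOW(<D>) = {$, r, s, w}; in <G>→s <A> <D>, <A> is followed by <D> with FIRST {r, s, w}; in <F>→<D> <A>, the suffix after <A> is empty, so FOLLOW(<A>) ⊇ FOLLOW(<F>) = {w}; in <F>→<A>, the suffix after <A> is empty, so FOLLOW(<A>) ⊇ FOLLOW(<F>) = {w}. Thus FOLLOW(<A>) = {$, r, s, w}.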